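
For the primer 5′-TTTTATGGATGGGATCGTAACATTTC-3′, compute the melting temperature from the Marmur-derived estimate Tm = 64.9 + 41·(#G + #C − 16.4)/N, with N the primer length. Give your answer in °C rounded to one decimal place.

Base counts: A=6, T=11, G=6, C=3; G+C = 9, N = 26.
Tm = 64.9 + 41·(9 − 16.4)/26 = 64.9 + -303.40/26 = 53.2°C.

53.2°C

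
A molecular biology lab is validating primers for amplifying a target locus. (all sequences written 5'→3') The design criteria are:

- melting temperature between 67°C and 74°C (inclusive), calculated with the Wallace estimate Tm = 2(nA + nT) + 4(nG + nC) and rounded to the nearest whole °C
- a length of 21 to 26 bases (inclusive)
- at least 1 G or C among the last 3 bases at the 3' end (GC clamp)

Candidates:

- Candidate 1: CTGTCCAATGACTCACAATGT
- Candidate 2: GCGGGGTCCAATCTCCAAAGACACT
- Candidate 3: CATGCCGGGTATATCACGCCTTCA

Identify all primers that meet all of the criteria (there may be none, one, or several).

Candidate 1 (21 nt, A=6 T=6 G=3 C=6): Tm = 2·12 + 4·9 = 60°C, outside 67–74°C ✗; length 21 ✓; 3' end TGT has 1 G/C ✓ — fails.
Candidate 2 (25 nt, A=7 T=4 G=6 C=8): Tm = 2·11 + 4·14 = 78°C, outside 67–74°C ✗; length 25 ✓; 3' end ACT has 1 G/C ✓ — fails.
Candidate 3 (24 nt, A=5 T=6 G=5 C=8): Tm = 2·11 + 4·13 = 74°C ✓; length 24 ✓; 3' end TCA has 1 G/C ✓ — passes.

Candidate 3 only.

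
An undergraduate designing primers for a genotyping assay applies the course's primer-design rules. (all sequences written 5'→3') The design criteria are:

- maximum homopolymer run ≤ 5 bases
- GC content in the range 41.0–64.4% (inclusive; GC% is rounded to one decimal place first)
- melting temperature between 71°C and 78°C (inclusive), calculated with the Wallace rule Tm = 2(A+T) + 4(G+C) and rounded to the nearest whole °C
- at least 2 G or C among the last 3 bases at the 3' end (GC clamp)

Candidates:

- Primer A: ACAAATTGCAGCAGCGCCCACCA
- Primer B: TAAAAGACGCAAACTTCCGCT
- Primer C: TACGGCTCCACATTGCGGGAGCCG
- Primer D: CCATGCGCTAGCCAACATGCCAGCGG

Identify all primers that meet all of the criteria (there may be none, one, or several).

Primer A (23 nt, A=8 T=2 G=4 C=9): longest run = 3 ✓; GC 13/23 = 56.5% ✓; Tm = 2·10 + 4·13 = 72°C ✓; 3' end CCA has 2 G/C ✓ — passes.
Primer B (21 nt, A=8 T=4 G=3 C=6): longest run = 4 ✓; GC 9/21 = 42.9% ✓; Tm = 2·12 + 4·9 = 60°C, outside 71–78°C ✗; 3' end GCT has 2 G/C ✓ — fails.
Primer C (24 nt, A=4 T=4 G=8 C=8): longest run = 3 ✓; GC 16/24 = 66.7%, outside 41.0–64.4% ✗; Tm = 2·8 + 4·16 = 80°C, outside 71–78°C ✗; 3' end CCG has 3 G/C ✓ — fails.
Primer D (26 nt, A=6 T=3 G=7 C=10): longest run = 2 ✓; GC 17/26 = 65.4%, outside 41.0–64.4% ✗; Tm = 2·9 + 4·17 = 86°C, outside 71–78°C ✗; 3' end CGG has 3 G/C ✓ — fails.

Primer A only.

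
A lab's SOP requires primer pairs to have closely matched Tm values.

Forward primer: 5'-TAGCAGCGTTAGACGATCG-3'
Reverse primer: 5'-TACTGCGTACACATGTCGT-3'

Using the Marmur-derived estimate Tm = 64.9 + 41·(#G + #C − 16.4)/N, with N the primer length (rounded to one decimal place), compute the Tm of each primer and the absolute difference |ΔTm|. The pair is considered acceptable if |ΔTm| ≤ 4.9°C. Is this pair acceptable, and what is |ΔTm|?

Forward: G+C = 10, N = 19 → Tm = 64.9 + 41·(10 − 16.4)/19 = 51.1°C.
Reverse: G+C = 9, N = 19 → Tm = 64.9 + 41·(9 − 16.4)/19 = 48.9°C.
|ΔTm| = |51.1 − 48.9| = 2.2°C, ≤ 4.9°C.

|ΔTm| = 2.2°C; the pair is acceptable.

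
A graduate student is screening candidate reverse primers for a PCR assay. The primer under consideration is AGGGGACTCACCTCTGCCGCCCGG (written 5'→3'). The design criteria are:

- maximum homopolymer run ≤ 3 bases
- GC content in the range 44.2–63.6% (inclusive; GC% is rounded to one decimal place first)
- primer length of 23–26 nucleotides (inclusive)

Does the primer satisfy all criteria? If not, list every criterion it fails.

Base counts: A=3, T=3, G=8, C=10 (length 24).
homopolymer run: longest run = 4, exceeds 3 ✗
GC content: GC 18/24 = 75.0%, outside 44.2–63.6% ✗
length: length 24 ✓

Fails: homopolymer run, GC content.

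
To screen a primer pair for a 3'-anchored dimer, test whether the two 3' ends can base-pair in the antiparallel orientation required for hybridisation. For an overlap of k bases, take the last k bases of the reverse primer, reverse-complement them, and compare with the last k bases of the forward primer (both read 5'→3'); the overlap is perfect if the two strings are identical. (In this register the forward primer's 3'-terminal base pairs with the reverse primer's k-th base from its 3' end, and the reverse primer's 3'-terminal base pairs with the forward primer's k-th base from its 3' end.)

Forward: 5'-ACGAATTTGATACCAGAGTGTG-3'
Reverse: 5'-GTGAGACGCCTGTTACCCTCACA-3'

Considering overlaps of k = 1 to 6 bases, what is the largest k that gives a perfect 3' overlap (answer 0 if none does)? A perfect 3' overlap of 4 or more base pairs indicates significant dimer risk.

Longest perfect overlap: 4 complementary base pairs; significant dimer risk (threshold 4).

Last 6 bases (5'→3') — forward …AGTGTG, reverse …CTCACA.
Reverse complement of the reverse primer's last 6 bases: TGTGAG; its first k bases are the reverse complement of the reverse primer's last k bases, so a perfect k-base overlap needs the forward primer's last k bases to equal them.
Comparing (forward last k vs required): k=1: G vs T ✗; k=2: TG vs TG ✓; k=3: GTG vs TGT ✗; k=4: TGTG vs TGTG ✓; k=5: GTGTG vs TGTGA ✗; k=6: AGTGTG vs TGTGAG ✗.
Perfect overlaps at k = 2, 4; the largest is 4.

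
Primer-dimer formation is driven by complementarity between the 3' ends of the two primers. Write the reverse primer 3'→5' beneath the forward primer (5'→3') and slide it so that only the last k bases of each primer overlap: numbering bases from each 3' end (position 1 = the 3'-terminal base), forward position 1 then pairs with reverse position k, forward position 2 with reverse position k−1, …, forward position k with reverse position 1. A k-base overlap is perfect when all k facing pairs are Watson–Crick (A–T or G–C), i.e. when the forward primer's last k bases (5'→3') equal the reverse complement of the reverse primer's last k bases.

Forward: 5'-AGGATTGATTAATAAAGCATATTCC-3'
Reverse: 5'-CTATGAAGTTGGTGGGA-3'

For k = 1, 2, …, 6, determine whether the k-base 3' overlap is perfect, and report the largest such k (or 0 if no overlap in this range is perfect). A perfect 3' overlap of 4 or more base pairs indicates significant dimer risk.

Last 6 bases (5'→3') — forward …TATTCC, reverse …GTGGGA.
Reverse complement of the reverse primer's last 6 bases: TCCCAC; its first k bases are the reverse complement of the reverse primer's last k bases, so a perfect k-base overlap needs the forward primer's last k bases to equal them.
Comparing (forward last k vs required): k=1: C vs T ✗; k=2: CC vs TC ✗; k=3: TCC vs TCC ✓; k=4: TTCC vs TCCC ✗; k=5: ATTCC vs TCCCA ✗; k=6: TATTCC vs TCCCAC ✗.
Only k = 3 is perfect, so the longest perfect 3' overlap is 3.

Longest perfect overlap: 3 complementary base pairs; below the dimer-risk threshold (threshold 4).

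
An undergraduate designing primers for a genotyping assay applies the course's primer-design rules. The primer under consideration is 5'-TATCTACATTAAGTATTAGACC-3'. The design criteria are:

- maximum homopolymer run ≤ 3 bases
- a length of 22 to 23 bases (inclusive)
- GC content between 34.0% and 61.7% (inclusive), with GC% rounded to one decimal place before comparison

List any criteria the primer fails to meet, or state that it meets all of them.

Fails: GC content.

Base counts: A=8, T=8, G=2, C=4 (length 22).
homopolymer run: longest run = 2 ✓
length: length 22 ✓
GC content: GC 6/22 = 27.3%, outside 34.0–61.7% ✗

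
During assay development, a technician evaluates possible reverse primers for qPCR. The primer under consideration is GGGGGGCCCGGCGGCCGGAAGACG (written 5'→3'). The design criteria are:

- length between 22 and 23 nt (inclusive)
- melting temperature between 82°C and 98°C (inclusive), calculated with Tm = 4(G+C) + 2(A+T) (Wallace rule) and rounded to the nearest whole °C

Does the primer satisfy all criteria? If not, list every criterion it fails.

Fails: length.

Base counts: A=3, T=0, G=14, C=7 (length 24).
length: length 24, outside 22–23 ✗
Tm: Tm = 2·3 + 4·21 = 90°C ✓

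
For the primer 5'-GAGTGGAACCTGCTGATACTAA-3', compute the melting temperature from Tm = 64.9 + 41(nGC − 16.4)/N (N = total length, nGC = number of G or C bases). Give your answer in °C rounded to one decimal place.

53.0°C

Base counts: A=7, T=5, G=6, C=4; G+C = 10, N = 22.
Tm = 64.9 + 41·(10 − 16.4)/22 = 64.9 + -262.40/22 = 53.0°C.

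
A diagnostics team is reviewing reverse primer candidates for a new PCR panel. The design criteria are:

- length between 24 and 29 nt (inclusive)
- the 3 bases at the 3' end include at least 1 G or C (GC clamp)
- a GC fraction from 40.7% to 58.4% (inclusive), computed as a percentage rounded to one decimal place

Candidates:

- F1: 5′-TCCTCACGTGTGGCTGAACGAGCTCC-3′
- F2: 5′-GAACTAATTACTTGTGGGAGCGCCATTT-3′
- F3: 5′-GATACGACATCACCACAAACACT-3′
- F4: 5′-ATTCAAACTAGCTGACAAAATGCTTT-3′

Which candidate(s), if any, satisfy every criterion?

None of the candidates satisfy all criteria.

F1 (26 nt, A=4 T=6 G=7 C=9): length 26 ✓; 3' end TCC has 2 G/C ✓; GC 16/26 = 61.5%, outside 40.7–58.4% ✗ — fails.
F2 (28 nt, A=7 T=9 G=7 C=5): length 28 ✓; 3' end TTT has 0 G/C, need ≥1 ✗; GC 12/28 = 42.9% ✓ — fails.
F3 (23 nt, A=10 T=3 G=2 C=8): length 23, outside 24–29 ✗; 3' end ACT has 1 G/C ✓; GC 10/23 = 43.5% ✓ — fails.
F4 (26 nt, A=10 T=8 G=3 C=5): length 26 ✓; 3' end TTT has 0 G/C, need ≥1 ✗; GC 8/26 = 30.8%, outside 40.7–58.4% ✗ — fails.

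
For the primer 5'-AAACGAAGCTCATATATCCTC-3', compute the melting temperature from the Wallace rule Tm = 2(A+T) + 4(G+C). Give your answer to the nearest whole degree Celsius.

Base counts: A=8, T=5, G=2, C=6 (length 21).
Tm = 2·(8+5) + 4·(2+6) = 2·13 + 4·8 = 26 + 32 = 58°C.

58°C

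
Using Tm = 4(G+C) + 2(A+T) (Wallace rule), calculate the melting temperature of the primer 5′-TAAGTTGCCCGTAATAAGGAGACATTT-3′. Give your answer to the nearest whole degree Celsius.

74°C

Base counts: A=9, T=8, G=6, C=4 (length 27).
Tm = 2·(9+8) + 4·(6+4) = 2·17 + 4·10 = 34 + 40 = 74°C.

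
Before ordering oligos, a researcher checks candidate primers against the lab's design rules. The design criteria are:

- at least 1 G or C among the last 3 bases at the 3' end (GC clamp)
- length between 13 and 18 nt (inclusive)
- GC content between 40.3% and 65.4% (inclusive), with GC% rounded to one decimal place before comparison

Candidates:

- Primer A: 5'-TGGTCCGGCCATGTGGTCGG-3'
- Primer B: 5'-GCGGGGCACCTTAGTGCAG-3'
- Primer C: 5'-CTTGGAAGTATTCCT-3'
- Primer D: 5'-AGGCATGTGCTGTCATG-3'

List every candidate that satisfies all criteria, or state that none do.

Primer A (20 nt, A=1 T=5 G=9 C=5): 3' end CGG has 3 G/C ✓; length 20, outside 13–18 ✗; GC 14/20 = 70.0%, outside 40.3–65.4% ✗ — fails.
Primer B (19 nt, A=3 T=3 G=8 C=5): 3' end CAG has 2 G/C ✓; length 19, outside 13–18 ✗; GC 13/19 = 68.4%, outside 40.3–65.4% ✗ — fails.
Primer C (15 nt, A=3 T=6 G=3 C=3): 3' end CCT has 2 G/C ✓; length 15 ✓; GC 6/15 = 40.0%, outside 40.3–65.4% ✗ — fails.
Primer D (17 nt, A=3 T=5 G=6 C=3): 3' end ATG has 1 G/C ✓; length 17 ✓; GC 9/17 = 52.9% ✓ — passes.

Primer D only.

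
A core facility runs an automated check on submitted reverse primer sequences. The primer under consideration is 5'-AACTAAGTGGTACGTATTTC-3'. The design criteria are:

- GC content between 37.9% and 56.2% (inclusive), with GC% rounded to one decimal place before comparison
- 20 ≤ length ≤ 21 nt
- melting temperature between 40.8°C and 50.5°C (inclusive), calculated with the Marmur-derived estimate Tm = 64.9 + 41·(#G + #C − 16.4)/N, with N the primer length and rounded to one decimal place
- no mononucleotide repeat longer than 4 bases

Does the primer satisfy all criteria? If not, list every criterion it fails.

Fails: GC content.

Base counts: A=6, T=7, G=4, C=3 (length 20).
GC content: GC 7/20 = 35.0%, outside 37.9–56.2% ✗
length: length 20 ✓
Tm: Tm = 64.9 + 41·(7 − 16.4)/20 = 45.6°C ✓
homopolymer run: longest run = 3 ✓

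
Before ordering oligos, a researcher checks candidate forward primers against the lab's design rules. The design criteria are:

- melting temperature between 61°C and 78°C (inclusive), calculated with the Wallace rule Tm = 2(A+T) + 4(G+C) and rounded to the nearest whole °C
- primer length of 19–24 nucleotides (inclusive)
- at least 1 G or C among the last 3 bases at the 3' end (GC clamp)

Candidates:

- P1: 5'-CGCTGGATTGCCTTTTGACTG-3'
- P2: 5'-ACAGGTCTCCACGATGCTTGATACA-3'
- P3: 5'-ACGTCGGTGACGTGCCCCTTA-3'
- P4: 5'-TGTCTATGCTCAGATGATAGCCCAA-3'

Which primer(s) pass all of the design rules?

P1 (21 nt, A=2 T=8 G=6 C=5): Tm = 2·10 + 4·11 = 64°C ✓; length 21 ✓; 3' end CTG has 2 G/C ✓ — passes.
P2 (25 nt, A=7 T=6 G=5 C=7): Tm = 2·13 + 4·12 = 74°C ✓; length 25, outside 19–24 ✗; 3' end ACA has 1 G/C ✓ — fails.
P3 (21 nt, A=3 T=5 G=6 C=7): Tm = 2·8 + 4·13 = 68°C ✓; length 21 ✓; 3' end TTA has 0 G/C, need ≥1 ✗ — fails.
P4 (25 nt, A=7 T=7 G=5 C=6): Tm = 2·14 + 4·11 = 72°C ✓; length 25, outside 19–24 ✗; 3' end CAA has 1 G/C ✓ — fails.

P1 only.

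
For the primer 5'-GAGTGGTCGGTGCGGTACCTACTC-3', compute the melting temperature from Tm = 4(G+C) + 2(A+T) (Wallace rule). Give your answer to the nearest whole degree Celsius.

Base counts: A=3, T=6, G=9, C=6 (length 24).
Tm = 2·(3+6) + 4·(9+6) = 2·9 + 4·15 = 18 + 60 = 78°C.

78°C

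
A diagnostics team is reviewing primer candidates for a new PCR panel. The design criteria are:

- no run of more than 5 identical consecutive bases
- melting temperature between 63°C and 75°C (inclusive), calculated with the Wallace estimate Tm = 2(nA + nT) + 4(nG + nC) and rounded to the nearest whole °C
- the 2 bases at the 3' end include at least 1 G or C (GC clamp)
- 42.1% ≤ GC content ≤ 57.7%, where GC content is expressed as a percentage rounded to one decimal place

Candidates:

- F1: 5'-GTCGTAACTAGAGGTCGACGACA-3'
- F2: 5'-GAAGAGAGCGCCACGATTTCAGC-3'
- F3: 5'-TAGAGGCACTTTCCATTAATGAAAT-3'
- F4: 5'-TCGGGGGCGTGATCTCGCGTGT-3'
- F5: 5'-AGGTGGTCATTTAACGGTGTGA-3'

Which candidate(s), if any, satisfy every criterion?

F1 (23 nt, A=7 T=4 G=7 C=5): longest run = 2 ✓; Tm = 2·11 + 4·12 = 70°C ✓; 3' end CA has 1 G/C ✓; GC 12/23 = 52.2% ✓ — passes.
F2 (23 nt, A=7 T=3 G=7 C=6): longest run = 3 ✓; Tm = 2·10 + 4·13 = 72°C ✓; 3' end GC has 2 G/C ✓; GC 13/23 = 56.5% ✓ — passes.
F3 (25 nt, A=9 T=8 G=4 C=4): longest run = 3 ✓; Tm = 2·17 + 4·8 = 66°C ✓; 3' end AT has 0 G/C, need ≥1 ✗; GC 8/25 = 32.0%, outside 42.1–57.7% ✗ — fails.
F4 (22 nt, A=1 T=6 G=10 C=5): longest run = 5 ✓; Tm = 2·7 + 4·15 = 74°C ✓; 3' end GT has 1 G/C ✓; GC 15/22 = 68.2%, outside 42.1–57.7% ✗ — fails.
F5 (22 nt, A=5 T=7 G=8 C=2): longest run = 3 ✓; Tm = 2·12 + 4·10 = 64°C ✓; 3' end GA has 1 G/C ✓; GC 10/22 = 45.5% ✓ — passes.

F1, F2 and F5.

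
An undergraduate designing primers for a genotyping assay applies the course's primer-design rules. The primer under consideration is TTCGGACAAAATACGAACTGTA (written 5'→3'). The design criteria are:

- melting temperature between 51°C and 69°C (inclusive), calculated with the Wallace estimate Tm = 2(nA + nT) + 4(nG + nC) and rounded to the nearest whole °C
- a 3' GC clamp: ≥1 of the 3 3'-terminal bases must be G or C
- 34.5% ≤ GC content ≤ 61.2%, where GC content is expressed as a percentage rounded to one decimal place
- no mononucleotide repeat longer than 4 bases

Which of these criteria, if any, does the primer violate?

Meets all criteria.

Base counts: A=9, T=5, G=4, C=4 (length 22).
Tm: Tm = 2·14 + 4·8 = 60°C ✓
GC clamp: 3' end GTA has 1 G/C ✓
GC content: GC 8/22 = 36.4% ✓
homopolymer run: longest run = 4 ✓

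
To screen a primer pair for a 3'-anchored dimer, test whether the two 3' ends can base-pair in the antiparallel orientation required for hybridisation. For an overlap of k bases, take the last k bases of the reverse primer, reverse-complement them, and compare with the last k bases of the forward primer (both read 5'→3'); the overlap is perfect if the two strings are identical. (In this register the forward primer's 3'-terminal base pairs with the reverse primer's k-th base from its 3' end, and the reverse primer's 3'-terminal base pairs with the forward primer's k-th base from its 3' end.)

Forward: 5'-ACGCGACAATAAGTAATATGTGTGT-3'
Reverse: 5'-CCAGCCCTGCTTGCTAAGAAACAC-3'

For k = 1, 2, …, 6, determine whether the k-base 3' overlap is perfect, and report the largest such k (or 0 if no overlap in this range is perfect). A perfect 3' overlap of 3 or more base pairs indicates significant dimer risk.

Longest perfect overlap: 4 complementary base pairs; significant dimer risk (threshold 3).

Last 6 bases (5'→3') — forward …GTGTGT, reverse …AAACAC.
Reverse complement of the reverse primer's last 6 bases: GTGTTT; its first k bases are the reverse complement of the reverse primer's last k bases, so a perfect k-base overlap needs the forward primer's last k bases to equal them.
Comparing (forward last k vs required): k=1: T vs G ✗; k=2: GT vs GT ✓; k=3: TGT vs GTG ✗; k=4: GTGT vs GTGT ✓; k=5: TGTGT vs GTGTT ✗; k=6: GTGTGT vs GTGTTT ✗.
Perfect overlaps at k = 2, 4; the largest is 4.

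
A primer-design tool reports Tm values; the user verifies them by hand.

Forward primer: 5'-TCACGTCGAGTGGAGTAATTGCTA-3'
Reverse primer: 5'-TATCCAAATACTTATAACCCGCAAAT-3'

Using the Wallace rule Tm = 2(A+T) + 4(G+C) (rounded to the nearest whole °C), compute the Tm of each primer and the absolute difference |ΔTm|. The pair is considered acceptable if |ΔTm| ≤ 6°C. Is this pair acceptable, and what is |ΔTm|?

Forward: A=6 T=7 G=7 C=4 → Tm = 2·13 + 4·11 = 70°C.
Reverse: A=11 T=7 G=1 C=7 → Tm = 2·18 + 4·8 = 68°C.
|ΔTm| = |70 − 68| = 2°C, ≤ 6°C.

|ΔTm| = 2°C; the pair is acceptable.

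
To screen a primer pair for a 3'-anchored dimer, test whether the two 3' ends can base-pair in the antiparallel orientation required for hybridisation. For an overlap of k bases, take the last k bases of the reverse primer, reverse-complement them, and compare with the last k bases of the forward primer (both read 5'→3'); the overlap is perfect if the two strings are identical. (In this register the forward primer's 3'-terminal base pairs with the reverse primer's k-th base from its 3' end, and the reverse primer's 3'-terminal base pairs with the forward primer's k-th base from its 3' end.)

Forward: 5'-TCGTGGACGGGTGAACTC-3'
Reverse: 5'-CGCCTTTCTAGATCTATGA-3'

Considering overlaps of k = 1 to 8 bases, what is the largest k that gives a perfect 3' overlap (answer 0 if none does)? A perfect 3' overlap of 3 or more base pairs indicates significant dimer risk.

Longest perfect overlap: 2 complementary base pairs; below the dimer-risk threshold (threshold 3).

Last 8 bases (5'→3') — forward …GTGAACTC, reverse …ATCTATGA.
Reverse complement of the reverse primer's last 8 bases: TCATAGAT; its first k bases are the reverse complement of the reverse primer's last k bases, so a perfect k-base overlap needs the forward primer's last k bases to equal them.
Comparing (forward last k vs required): k=1: C vs T ✗; k=2: TC vs TC ✓; k=3: CTC vs TCA ✗; k=4: ACTC vs TCAT ✗; k=5: AACTC vs TCATA ✗; k=6: GAACTC vs TCATAG ✗; k=7: TGAACTC vs TCATAGA ✗; k=8: GTGAACTC vs TCATAGAT ✗.
Only k = 2 is perfect, so the longest perfect 3' overlap is 2.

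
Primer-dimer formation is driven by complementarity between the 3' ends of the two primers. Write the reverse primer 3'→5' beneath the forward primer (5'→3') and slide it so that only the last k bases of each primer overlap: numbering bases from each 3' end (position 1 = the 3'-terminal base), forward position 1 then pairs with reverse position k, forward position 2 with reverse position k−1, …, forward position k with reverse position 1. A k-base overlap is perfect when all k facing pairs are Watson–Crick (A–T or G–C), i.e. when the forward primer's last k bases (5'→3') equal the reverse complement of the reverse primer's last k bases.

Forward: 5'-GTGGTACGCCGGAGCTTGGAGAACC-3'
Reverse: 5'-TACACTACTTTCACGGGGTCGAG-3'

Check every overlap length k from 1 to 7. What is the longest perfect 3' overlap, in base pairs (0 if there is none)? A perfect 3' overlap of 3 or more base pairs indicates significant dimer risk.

Last 7 bases (5'→3') — forward …GAGAACC, reverse …GGTCGAG.
Reverse complement of the reverse primer's last 7 bases: CTCGACC; its first k bases are the reverse complement of the reverse primer's last k bases, so a perfect k-base overlap needs the forward primer's last k bases to equal them.
Comparing (forward last k vs required): k=1: C vs C ✓; k=2: CC vs CT ✗; k=3: ACC vs CTC ✗; k=4: AACC vs CTCG ✗; k=5: GAACC vs CTCGA ✗; k=6: AGAACC vs CTCGAC ✗; k=7: GAGAACC vs CTCGACC ✗.
Only k = 1 is perfect, so the longest perfect 3' overlap is 1.

Longest perfect overlap: 1 complementary base pair; below the dimer-risk threshold (threshold 3).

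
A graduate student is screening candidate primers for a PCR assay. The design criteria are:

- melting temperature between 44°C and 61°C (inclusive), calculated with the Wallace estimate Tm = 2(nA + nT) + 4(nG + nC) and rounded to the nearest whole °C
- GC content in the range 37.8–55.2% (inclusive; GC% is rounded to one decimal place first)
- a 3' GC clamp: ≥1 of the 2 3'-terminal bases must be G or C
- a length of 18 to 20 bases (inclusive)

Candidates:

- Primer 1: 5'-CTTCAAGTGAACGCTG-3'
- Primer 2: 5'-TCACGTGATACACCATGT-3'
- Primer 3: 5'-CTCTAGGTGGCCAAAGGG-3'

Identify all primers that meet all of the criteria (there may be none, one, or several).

Primer 2 only.

Primer 1 (16 nt, A=4 T=4 G=4 C=4): Tm = 2·8 + 4·8 = 48°C ✓; GC 8/16 = 50.0% ✓; 3' end TG has 1 G/C ✓; length 16, outside 18–20 ✗ — fails.
Primer 2 (18 nt, A=5 T=5 G=3 C=5): Tm = 2·10 + 4·8 = 52°C ✓; GC 8/18 = 44.4% ✓; 3' end GT has 1 G/C ✓; length 18 ✓ — passes.
Primer 3 (18 nt, A=4 T=3 G=7 C=4): Tm = 2·7 + 4·11 = 58°C ✓; GC 11/18 = 61.1%, outside 37.8–55.2% ✗; 3' end GG has 2 G/C ✓; length 18 ✓ — fails.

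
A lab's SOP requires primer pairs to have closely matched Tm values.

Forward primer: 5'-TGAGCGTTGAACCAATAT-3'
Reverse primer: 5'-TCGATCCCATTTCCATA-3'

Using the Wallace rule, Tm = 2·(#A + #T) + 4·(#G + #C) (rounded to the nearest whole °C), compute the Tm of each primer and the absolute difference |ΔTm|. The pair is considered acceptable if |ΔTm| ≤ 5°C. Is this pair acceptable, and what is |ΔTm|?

Forward: A=6 T=5 G=4 C=3 → Tm = 2·11 + 4·7 = 50°C.
Reverse: A=4 T=6 G=1 C=6 → Tm = 2·10 + 4·7 = 48°C.
|ΔTm| = |50 − 48| = 2°C, ≤ 5°C.

|ΔTm| = 2°C; the pair is acceptable.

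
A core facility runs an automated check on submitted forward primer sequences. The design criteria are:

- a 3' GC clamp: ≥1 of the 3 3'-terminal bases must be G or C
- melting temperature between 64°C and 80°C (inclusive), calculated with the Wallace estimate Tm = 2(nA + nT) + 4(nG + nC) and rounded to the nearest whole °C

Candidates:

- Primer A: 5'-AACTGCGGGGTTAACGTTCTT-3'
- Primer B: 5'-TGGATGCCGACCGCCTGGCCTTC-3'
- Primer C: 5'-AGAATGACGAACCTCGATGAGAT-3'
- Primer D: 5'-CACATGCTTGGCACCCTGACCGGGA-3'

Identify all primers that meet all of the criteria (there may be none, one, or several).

Primer A (21 nt, A=4 T=7 G=6 C=4): 3' end CTT has 1 G/C ✓; Tm = 2·11 + 4·10 = 62°C, outside 64–80°C ✗ — fails.
Primer B (23 nt, A=2 T=5 G=7 C=9): 3' end TTC has 1 G/C ✓; Tm = 2·7 + 4·16 = 78°C ✓ — passes.
Primer C (23 nt, A=9 T=4 G=6 C=4): 3' end GAT has 1 G/C ✓; Tm = 2·13 + 4·10 = 66°C ✓ — passes.
Primer D (25 nt, A=5 T=4 G=7 C=9): 3' end GGA has 2 G/C ✓; Tm = 2·9 + 4·16 = 82°C, outside 64–80°C ✗ — fails.

Primer B and Primer C.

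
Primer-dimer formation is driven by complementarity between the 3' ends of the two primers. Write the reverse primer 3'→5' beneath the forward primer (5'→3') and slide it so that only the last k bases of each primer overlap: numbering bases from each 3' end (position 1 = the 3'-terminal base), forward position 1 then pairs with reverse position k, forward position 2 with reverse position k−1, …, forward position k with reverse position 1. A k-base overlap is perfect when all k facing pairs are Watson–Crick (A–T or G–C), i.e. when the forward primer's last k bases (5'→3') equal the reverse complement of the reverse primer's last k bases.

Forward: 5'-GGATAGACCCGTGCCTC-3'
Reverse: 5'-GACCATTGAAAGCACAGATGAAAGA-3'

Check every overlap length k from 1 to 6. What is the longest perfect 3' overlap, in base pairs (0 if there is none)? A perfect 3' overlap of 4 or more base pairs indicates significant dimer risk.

Last 6 bases (5'→3') — forward …TGCCTC, reverse …GAAAGA.
Reverse complement of the reverse primer's last 6 bases: TCTTTC; its first k bases are the reverse complement of the reverse primer's last k bases, so a perfect k-base overlap needs the forward primer's last k bases to equal them.
Comparing (forward last k vs required): k=1: C vs T ✗; k=2: TC vs TC ✓; k=3: CTC vs TCT ✗; k=4: CCTC vs TCTT ✗; k=5: GCCTC vs TCTTT ✗; k=6: TGCCTC vs TCTTTC ✗.
Only k = 2 is perfect, so the longest perfect 3' overlap is 2.

Longest perfect overlap: 2 complementary base pairs; below the dimer-risk threshold (threshold 4).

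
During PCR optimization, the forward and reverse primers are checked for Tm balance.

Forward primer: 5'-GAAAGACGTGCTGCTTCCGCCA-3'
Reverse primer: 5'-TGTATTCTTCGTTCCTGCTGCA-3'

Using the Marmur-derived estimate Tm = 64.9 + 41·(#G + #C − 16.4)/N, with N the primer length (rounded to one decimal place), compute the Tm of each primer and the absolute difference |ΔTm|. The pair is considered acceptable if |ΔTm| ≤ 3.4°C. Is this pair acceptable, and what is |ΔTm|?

Forward: G+C = 13, N = 22 → Tm = 64.9 + 41·(13 − 16.4)/22 = 58.6°C.
Reverse: G+C = 10, N = 22 → Tm = 64.9 + 41·(10 − 16.4)/22 = 53.0°C.
|ΔTm| = |58.6 − 53.0| = 5.6°C, > 3.4°C.

|ΔTm| = 5.6°C; the pair is not acceptable.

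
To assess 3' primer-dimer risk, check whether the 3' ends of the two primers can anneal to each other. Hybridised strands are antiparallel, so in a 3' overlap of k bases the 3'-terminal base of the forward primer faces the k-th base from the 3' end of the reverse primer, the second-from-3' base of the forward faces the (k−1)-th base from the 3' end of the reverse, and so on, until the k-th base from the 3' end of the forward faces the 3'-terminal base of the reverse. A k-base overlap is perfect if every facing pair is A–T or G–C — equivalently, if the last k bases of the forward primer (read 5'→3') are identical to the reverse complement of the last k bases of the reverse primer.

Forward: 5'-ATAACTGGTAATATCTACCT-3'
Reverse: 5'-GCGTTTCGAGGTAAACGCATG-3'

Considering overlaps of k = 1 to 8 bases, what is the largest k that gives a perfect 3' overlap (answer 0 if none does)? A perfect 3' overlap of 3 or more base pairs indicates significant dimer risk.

Longest perfect overlap: 0 complementary base pairs; below the dimer-risk threshold (threshold 3).

Last 8 bases (5'→3') — forward …ATCTACCT, reverse …AACGCATG.
Reverse complement of the reverse primer's last 8 bases: CATGCGTT; its first k bases are the reverse complement of the reverse primer's last k bases, so a perfect k-base overlap needs the forward primer's last k bases to equal them.
Comparing (forward last k vs required): k=1: T vs C ✗; k=2: CT vs CA ✗; k=3: CCT vs CAT ✗; k=4: ACCT vs CATG ✗; k=5: TACCT vs CATGC ✗; k=6: CTACCT vs CATGCG ✗; k=7: TCTACCT vs CATGCGT ✗; k=8: ATCTACCT vs CATGCGTT ✗.
No overlap length from 1 to 8 is perfect, so the longest perfect 3' overlap is 0.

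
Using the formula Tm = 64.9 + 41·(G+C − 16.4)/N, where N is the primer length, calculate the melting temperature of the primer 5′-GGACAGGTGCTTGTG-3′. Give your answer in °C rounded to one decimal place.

Base counts: A=2, T=4, G=7, C=2; G+C = 9, N = 15.
Tm = 64.9 + 41·(9 − 16.4)/15 = 64.9 + -303.40/15 = 44.7°C.

44.7°C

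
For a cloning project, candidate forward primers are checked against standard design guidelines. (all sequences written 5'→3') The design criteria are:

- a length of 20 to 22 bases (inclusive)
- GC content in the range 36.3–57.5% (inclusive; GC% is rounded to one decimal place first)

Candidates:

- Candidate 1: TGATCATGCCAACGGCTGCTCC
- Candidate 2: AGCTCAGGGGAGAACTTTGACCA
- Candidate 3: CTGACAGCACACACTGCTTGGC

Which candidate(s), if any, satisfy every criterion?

Candidate 1 (22 nt, A=4 T=5 G=5 C=8): length 22 ✓; GC 13/22 = 59.1%, outside 36.3–57.5% ✗ — fails.
Candidate 2 (23 nt, A=7 T=4 G=7 C=5): length 23, outside 20–22 ✗; GC 12/23 = 52.2% ✓ — fails.
Candidate 3 (22 nt, A=5 T=4 G=5 C=8): length 22 ✓; GC 13/22 = 59.1%, outside 36.3–57.5% ✗ — fails.

None of the candidates satisfy all criteria.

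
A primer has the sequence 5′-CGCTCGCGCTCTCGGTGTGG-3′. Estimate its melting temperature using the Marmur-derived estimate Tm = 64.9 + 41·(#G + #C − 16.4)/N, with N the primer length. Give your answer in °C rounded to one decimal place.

62.0°C

Base counts: A=0, T=5, G=8, C=7; G+C = 15, N = 20.
Tm = 64.9 + 41·(15 − 16.4)/20 = 64.9 + -57.40/20 = 62.0°C.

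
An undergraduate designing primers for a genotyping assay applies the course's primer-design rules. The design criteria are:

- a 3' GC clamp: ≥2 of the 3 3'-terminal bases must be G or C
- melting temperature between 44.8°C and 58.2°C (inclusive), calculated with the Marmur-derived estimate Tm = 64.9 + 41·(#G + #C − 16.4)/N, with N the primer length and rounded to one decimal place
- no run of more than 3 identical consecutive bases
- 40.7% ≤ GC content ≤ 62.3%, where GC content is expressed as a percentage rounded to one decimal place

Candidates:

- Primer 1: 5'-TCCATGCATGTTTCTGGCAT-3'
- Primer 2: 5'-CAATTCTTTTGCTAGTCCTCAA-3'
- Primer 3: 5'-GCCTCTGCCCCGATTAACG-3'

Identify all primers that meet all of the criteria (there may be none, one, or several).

Primer 1 (20 nt, A=3 T=8 G=4 C=5): 3' end CAT has 1 G/C, need ≥2 ✗; Tm = 64.9 + 41·(9 − 16.4)/20 = 49.7°C ✓; longest run = 3 ✓; GC 9/20 = 45.0% ✓ — fails.
Primer 2 (22 nt, A=5 T=9 G=2 C=6): 3' end CAA has 1 G/C, need ≥2 ✗; Tm = 64.9 + 41·(8 − 16.4)/22 = 49.2°C ✓; longest run = 4, exceeds 3 ✗; GC 8/22 = 36.4%, outside 40.7–62.3% ✗ — fails.
Primer 3 (19 nt, A=3 T=4 G=4 C=8): 3' end ACG has 2 G/C ✓; Tm = 64.9 + 41·(12 − 16.4)/19 = 55.4°C ✓; longest run = 4, exceeds 3 ✗; GC 12/19 = 63.2%, outside 40.7–62.3% ✗ — fails.

None of the candidates satisfy all criteria.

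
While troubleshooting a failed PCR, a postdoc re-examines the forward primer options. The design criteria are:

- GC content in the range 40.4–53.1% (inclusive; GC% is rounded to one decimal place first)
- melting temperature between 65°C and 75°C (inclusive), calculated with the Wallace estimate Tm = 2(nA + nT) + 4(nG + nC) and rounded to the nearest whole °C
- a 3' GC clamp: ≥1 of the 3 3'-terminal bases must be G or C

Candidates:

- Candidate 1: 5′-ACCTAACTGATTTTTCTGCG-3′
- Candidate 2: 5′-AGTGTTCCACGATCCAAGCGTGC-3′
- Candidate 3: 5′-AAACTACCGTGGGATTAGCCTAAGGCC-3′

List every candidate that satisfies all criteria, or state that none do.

Candidate 1 (20 nt, A=4 T=8 G=3 C=5): GC 8/20 = 40.0%, outside 40.4–53.1% ✗; Tm = 2·12 + 4·8 = 56°C, outside 65–75°C ✗; 3' end GCG has 3 G/C ✓ — fails.
Candidate 2 (23 nt, A=5 T=5 G=6 C=7): GC 13/23 = 56.5%, outside 40.4–53.1% ✗; Tm = 2·10 + 4·13 = 72°C ✓; 3' end TGC has 2 G/C ✓ — fails.
Candidate 3 (27 nt, A=8 T=5 G=7 C=7): GC 14/27 = 51.9% ✓; Tm = 2·13 + 4·14 = 82°C, outside 65–75°C ✗; 3' end GCC has 3 G/C ✓ — fails.

None of the candidates satisfy all criteria.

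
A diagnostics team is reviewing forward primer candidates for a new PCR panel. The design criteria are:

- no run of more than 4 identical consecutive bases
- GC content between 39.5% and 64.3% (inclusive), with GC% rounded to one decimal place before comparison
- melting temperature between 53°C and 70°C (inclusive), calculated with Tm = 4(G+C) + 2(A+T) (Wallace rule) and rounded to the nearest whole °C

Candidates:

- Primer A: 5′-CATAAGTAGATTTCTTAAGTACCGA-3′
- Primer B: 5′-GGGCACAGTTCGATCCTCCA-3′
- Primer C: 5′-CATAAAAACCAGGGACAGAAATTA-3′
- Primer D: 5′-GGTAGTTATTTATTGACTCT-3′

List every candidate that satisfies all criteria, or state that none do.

Primer B only.

Primer A (25 nt, A=9 T=8 G=4 C=4): longest run = 3 ✓; GC 8/25 = 32.0%, outside 39.5–64.3% ✗; Tm = 2·17 + 4·8 = 66°C ✓ — fails.
Primer B (20 nt, A=4 T=4 G=5 C=7): longest run = 3 ✓; GC 12/20 = 60.0% ✓; Tm = 2·8 + 4·12 = 64°C ✓ — passes.
Primer C (24 nt, A=13 T=3 G=4 C=4): longest run = 5, exceeds 4 ✗; GC 8/24 = 33.3%, outside 39.5–64.3% ✗; Tm = 2·16 + 4·8 = 64°C ✓ — fails.
Primer D (20 nt, A=4 T=10 G=4 C=2): longest run = 3 ✓; GC 6/20 = 30.0%, outside 39.5–64.3% ✗; Tm = 2·14 + 4·6 = 52°C, outside 53–70°C ✗ — fails.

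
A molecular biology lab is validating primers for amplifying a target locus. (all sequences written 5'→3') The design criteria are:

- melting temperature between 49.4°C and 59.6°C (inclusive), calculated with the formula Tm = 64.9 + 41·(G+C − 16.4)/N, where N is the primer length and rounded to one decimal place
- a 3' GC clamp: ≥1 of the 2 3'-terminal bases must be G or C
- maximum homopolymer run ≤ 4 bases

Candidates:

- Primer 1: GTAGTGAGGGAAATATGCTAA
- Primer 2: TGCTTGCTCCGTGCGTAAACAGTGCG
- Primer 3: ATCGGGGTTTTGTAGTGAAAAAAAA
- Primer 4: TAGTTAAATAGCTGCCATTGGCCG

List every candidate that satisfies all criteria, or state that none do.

Primer 1 (21 nt, A=8 T=5 G=7 C=1): Tm = 64.9 + 41·(8 − 16.4)/21 = 48.5°C, outside 49.4–59.6°C ✗; 3' end AA has 0 G/C, need ≥1 ✗; longest run = 3 ✓ — fails.
Primer 2 (26 nt, A=4 T=7 G=8 C=7): Tm = 64.9 + 41·(15 − 16.4)/26 = 62.7°C, outside 49.4–59.6°C ✗; 3' end CG has 2 G/C ✓; longest run = 3 ✓ — fails.
Primer 3 (25 nt, A=10 T=7 G=7 C=1): Tm = 64.9 + 41·(8 − 16.4)/25 = 51.1°C ✓; 3' end AA has 0 G/C, need ≥1 ✗; longest run = 8, exceeds 4 ✗ — fails.
Primer 4 (24 nt, A=6 T=7 G=6 C=5): Tm = 64.9 + 41·(11 − 16.4)/24 = 55.7°C ✓; 3' end CG has 2 G/C ✓; longest run = 3 ✓ — passes.

Primer 4 only.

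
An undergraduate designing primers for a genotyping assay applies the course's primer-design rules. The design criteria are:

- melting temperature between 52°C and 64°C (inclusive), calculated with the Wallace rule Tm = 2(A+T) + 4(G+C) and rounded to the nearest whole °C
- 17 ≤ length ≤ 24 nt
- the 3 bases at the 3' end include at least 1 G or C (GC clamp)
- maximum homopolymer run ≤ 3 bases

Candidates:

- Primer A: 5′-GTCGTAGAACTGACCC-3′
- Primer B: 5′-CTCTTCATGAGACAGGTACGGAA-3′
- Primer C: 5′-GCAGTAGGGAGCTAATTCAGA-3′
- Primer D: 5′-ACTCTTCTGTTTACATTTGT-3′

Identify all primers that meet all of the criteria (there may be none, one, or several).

Primer C and Primer D.

Primer A (16 nt, A=4 T=3 G=4 C=5): Tm = 2·7 + 4·9 = 50°C, outside 52–64°C ✗; length 16, outside 17–24 ✗; 3' end CCC has 3 G/C ✓; longest run = 3 ✓ — fails.
Primer B (23 nt, A=7 T=5 G=6 C=5): Tm = 2·12 + 4·11 = 68°C, outside 52–64°C ✗; length 23 ✓; 3' end GAA has 1 G/C ✓; longest run = 2 ✓ — fails.
Primer C (21 nt, A=7 T=4 G=7 C=3): Tm = 2·11 + 4·10 = 62°C ✓; length 21 ✓; 3' end AGA has 1 G/C ✓; longest run = 3 ✓ — passes.
Primer D (20 nt, A=3 T=11 G=2 C=4): Tm = 2·14 + 4·6 = 52°C ✓; length 20 ✓; 3' end TGT has 1 G/C ✓; longest run = 3 ✓ — passes.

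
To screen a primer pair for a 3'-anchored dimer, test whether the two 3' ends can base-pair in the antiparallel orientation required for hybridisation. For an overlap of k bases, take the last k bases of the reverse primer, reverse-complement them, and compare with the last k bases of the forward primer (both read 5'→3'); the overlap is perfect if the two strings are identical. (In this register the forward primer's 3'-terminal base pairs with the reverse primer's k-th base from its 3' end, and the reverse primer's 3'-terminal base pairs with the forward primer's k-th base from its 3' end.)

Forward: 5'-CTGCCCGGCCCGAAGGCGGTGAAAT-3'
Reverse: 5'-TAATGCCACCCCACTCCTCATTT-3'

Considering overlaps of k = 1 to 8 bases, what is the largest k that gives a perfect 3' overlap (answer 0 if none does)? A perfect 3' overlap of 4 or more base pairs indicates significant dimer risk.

Longest perfect overlap: 4 complementary base pairs; significant dimer risk (threshold 4).

Last 8 bases (5'→3') — forward …GGTGAAAT, reverse …CCTCATTT.
Reverse complement of the reverse primer's last 8 bases: AAATGAGG; its first k bases are the reverse complement of the reverse primer's last k bases, so a perfect k-base overlap needs the forward primer's last k bases to equal them.
Comparing (forward last k vs required): k=1: T vs A ✗; k=2: AT vs AA ✗; k=3: AAT vs AAA ✗; k=4: AAAT vs AAAT ✓; k=5: GAAAT vs AAATG ✗; k=6: TGAAAT vs AAATGA ✗; k=7: GTGAAAT vs AAATGAG ✗; k=8: GGTGAAAT vs AAATGAGG ✗.
Only k = 4 is perfect, so the longest perfect 3' overlap is 4.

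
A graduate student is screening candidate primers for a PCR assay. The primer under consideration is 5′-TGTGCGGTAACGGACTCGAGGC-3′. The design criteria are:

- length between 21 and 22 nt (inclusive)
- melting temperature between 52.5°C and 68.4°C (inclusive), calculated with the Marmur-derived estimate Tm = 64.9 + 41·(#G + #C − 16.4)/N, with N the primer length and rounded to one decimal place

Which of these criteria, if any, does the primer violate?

Base counts: A=4, T=4, G=9, C=5 (length 22).
length: length 22 ✓
Tm: Tm = 64.9 + 41·(14 − 16.4)/22 = 60.4°C ✓

Meets all criteria.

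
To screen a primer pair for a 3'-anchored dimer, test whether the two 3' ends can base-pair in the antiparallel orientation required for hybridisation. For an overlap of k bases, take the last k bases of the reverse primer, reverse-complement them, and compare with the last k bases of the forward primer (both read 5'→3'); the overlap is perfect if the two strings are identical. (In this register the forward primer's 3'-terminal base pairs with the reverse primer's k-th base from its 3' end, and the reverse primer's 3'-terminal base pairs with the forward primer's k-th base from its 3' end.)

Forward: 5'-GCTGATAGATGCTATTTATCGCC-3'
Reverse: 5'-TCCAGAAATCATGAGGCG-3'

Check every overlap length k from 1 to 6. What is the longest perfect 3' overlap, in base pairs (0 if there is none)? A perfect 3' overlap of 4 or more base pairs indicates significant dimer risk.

Longest perfect overlap: 4 complementary base pairs; significant dimer risk (threshold 4).

Last 6 bases (5'→3') — forward …ATCGCC, reverse …GAGGCG.
Reverse complement of the reverse primer's last 6 bases: CGCCTC; its first k bases are the reverse complement of the reverse primer's last k bases, so a perfect k-base overlap needs the forward primer's last k bases to equal them.
Comparing (forward last k vs required): k=1: C vs C ✓; k=2: CC vs CG ✗; k=3: GCC vs CGC ✗; k=4: CGCC vs CGCC ✓; k=5: TCGCC vs CGCCT ✗; k=6: ATCGCC vs CGCCTC ✗.
Perfect overlaps at k = 1, 4; the largest is 4.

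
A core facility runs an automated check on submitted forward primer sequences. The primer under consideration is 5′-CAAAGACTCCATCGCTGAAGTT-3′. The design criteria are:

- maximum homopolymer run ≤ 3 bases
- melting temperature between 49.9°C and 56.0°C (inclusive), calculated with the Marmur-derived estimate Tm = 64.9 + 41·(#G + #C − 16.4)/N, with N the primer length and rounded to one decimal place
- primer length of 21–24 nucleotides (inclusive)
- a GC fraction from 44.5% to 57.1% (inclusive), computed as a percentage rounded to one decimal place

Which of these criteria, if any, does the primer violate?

Base counts: A=7, T=5, G=4, C=6 (length 22).
homopolymer run: longest run = 3 ✓
Tm: Tm = 64.9 + 41·(10 − 16.4)/22 = 53.0°C ✓
length: length 22 ✓
GC content: GC 10/22 = 45.5% ✓

Meets all criteria.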